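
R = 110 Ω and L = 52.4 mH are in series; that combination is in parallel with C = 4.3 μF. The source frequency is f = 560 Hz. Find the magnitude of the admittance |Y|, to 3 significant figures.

ω = 2πf = 3519 rad/s
X_L = ωL = 184 Ω
X_C = 1/(ωC) = 66.1 Ω
Branch 1 (R+jX_L): Z₁ = 110 + j184 Ω, |Z₁| = 215 Ω
Branch 2 (−jX_C): Z₂ = −j66.1 Ω
Parallel: Z = Z₁Z₂/(Z₁+Z₂), |Z| = 87.9 Ω, ∠Z = -77.9°
|Y| = 1/|Z| = 11.4 mS

11.4 mS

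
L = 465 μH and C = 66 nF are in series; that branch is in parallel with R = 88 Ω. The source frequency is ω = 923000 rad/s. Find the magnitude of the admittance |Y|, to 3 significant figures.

X_L = ωL = 429 Ω
X_C = 1/(ωC) = 16.4 Ω
Branch 1: Z₁ = R = 88.0 Ω
Branch 2 (series LC): Z₂ = j(X_L − X_C) = j413 Ω
Parallel: Z = Z₁Z₂/(Z₁+Z₂), |Z| = 86.1 Ω, ∠Z = 12.0°
|Y| = 1/|Z| = 11.6 mS

11.6 mS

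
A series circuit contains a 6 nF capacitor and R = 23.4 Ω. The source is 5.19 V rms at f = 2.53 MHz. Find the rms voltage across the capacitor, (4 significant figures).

ω = 2πf = 1.59e+07 rad/s
X_C = 1/(ωC) = 10.48 Ω
Z = 23.40 − j10.48 Ω
|Z| = √(23.40² + 10.48²) = 25.64 Ω
I = V/|Z| = 202.4 mA
V_C = I·|Z_C| = 0.2024 × 10.48 = 2.122 V

2.122 V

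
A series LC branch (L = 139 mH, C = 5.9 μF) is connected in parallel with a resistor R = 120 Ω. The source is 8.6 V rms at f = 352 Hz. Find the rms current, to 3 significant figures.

80.8 mA

ω = 2πf = 2212 rad/s
X_L = ωL = 307 Ω
X_C = 1/(ωC) = 76.6 Ω
Branch 1: Z₁ = R = 120 Ω
Branch 2 (series LC): Z₂ = j(X_L − X_C) = j231 Ω
Parallel: Z = Z₁Z₂/(Z₁+Z₂), |Z| = 106 Ω, ∠Z = 27.5°
I = V/|Z| = 8.6/106 = 80.8 mA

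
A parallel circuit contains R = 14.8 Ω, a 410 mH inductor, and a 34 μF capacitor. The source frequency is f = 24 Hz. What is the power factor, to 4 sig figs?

ω = 2πf = 150.8 rad/s
X_L = ωL = 61.83 Ω
X_C = 1/(ωC) = 195.0 Ω
Parallel: admittances add. Y = 1/R + 1/(jωL) + jωC
Y = (0.06757 − j0.01105) S
|Y| = 0.06846 S → |Z| = 1/|Y| = 14.61 Ω, ∠Z = −∠Y = 9.286°
cos φ = cos(9.286°) = 0.9869

0.9869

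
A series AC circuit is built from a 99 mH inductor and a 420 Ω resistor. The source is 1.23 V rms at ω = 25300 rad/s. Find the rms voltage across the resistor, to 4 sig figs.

X_L = ωL = 2505 Ω
Z = 420.0 + j2505 Ω
|Z| = √(420.0² + 2505²) = 2540 Ω
I = V/|Z| = 484.3 μA
V_R = I·|Z_R| = 0.0004843 × 420.0 = 0.2034 V

0.2034 V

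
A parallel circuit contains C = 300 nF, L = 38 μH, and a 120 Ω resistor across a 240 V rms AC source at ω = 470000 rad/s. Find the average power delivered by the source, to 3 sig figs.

480 W

X_L = ωL = 17.9 Ω
X_C = 1/(ωC) = 7.09 Ω
Parallel: admittances add. Y = 1/R + 1/(jωL) + jωC
Y = (0.00833 + j0.0850) S
|Y| = 0.0854 S → |Z| = 1/|Y| = 11.7 Ω, ∠Z = −∠Y = -84.4°
I = V/|Z| = 20.5 A
P = VI cos φ = 240 × 20.5 × cos(-84.4°) = 480 W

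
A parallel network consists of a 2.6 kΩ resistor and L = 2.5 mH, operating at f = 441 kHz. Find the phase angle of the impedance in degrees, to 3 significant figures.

20.6°

ω = 2πf = 2.771e+06 rad/s
X_L = ωL = 6930 Ω
Parallel: admittances add. Y = 1/R + 1/(jωL)
Y = (0.000385 − j0.000144) S
|Y| = 0.000411 S → |Z| = 1/|Y| = 2430 Ω, ∠Z = −∠Y = 20.6°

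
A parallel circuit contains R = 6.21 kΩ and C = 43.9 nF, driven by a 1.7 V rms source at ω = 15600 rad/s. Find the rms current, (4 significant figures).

X_C = 1/(ωC) = 1460 Ω
Parallel: admittances add. Y = 1/R + jωC
Y = (0.0001610 + j0.0006848) S
|Y| = 0.0007035 S → |Z| = 1/|Y| = 1421 Ω, ∠Z = −∠Y = -76.77°
I = V/|Z| = 1.7/1421 = 1.196 mA

1.196 mA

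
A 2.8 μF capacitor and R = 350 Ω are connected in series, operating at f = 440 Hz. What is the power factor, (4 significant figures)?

0.9381

ω = 2πf = 2765 rad/s
X_C = 1/(ωC) = 129.2 Ω
Z = 350.0 − j129.2 Ω
|Z| = √(350.0² + 129.2²) = 373.1 Ω
∠Z = arctan(-129.2/350.0) = -20.26°
cos φ = cos(-20.26°) = 0.9381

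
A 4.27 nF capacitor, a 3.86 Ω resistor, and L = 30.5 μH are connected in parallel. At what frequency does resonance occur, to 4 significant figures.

ω₀ = 1/√(LC) = 1/√(3.05e-05 × 4.27e-09) = 2.771e+06 rad/s
f₀ = ω₀/(2π) = 441.0 kHz

441.0 kHz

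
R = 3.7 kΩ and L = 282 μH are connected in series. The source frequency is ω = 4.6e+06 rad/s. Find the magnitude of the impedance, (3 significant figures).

X_L = ωL = 1300 Ω
Z = 3700 + j1300 Ω
|Z| = √(3700² + 1300²) = 3920 Ω

3920 Ω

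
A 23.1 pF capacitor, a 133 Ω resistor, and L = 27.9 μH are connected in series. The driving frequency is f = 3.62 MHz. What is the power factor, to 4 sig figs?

ω = 2πf = 2.275e+07 rad/s
X_L = ωL = 634.6 Ω
X_C = 1/(ωC) = 1903 Ω
Net reactance X = X_L − X_C = -1269 Ω
Z = 133.0 − j1269 Ω
|Z| = √(133.0² + 1269²) = 1276 Ω
∠Z = arctan(-1269/133.0) = -84.02°
cos φ = cos(-84.02°) = 0.1043

0.1043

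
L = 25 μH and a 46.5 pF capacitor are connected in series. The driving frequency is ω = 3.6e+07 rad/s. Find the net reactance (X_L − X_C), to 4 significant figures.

302.6 Ω

X_L = ωL = 900.0 Ω
X_C = 1/(ωC) = 597.4 Ω
X = 900.0 − 597.4 = 302.6 Ω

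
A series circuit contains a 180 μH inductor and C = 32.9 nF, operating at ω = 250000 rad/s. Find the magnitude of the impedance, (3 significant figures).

X_L = ωL = 45.0 Ω
X_C = 1/(ωC) = 122 Ω
Net reactance X = X_L − X_C = -76.6 Ω
Z = − j76.6 Ω
|Z| = √(0² + 76.6²) = 76.6 Ω

76.6 Ω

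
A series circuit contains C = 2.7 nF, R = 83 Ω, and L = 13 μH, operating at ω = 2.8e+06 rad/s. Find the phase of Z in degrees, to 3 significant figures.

-49.1°

X_L = ωL = 36.4 Ω
X_C = 1/(ωC) = 132 Ω
Net reactance X = X_L − X_C = -95.9 Ω
Z = 83.0 − j95.9 Ω
|Z| = √(83.0² + 95.9²) = 127 Ω
∠Z = arctan(-95.9/83.0) = -49.1°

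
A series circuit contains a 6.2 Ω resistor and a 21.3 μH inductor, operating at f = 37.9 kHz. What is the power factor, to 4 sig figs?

0.7740

ω = 2πf = 238100 rad/s
X_L = ωL = 5.072 Ω
Z = 6.200 + j5.072 Ω
|Z| = √(6.200² + 5.072²) = 8.010 Ω
∠Z = arctan(5.072/6.200) = 39.29°
cos φ = cos(39.29°) = 0.7740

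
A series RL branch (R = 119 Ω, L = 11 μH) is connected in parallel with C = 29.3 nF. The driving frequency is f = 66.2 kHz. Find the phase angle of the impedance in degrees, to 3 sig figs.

ω = 2πf = 415900 rad/s
X_L = ωL = 4.58 Ω
X_C = 1/(ωC) = 82.1 Ω
Branch 1 (R+jX_L): Z₁ = 119 + j4.58 Ω, |Z₁| = 119 Ω
Branch 2 (−jX_C): Z₂ = −j82.1 Ω
Parallel: Z = Z₁Z₂/(Z₁+Z₂), |Z| = 68.8 Ω, ∠Z = -54.7°

-54.7°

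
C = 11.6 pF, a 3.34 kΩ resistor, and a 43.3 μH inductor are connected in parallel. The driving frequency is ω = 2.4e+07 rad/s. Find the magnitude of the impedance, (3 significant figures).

X_L = ωL = 1040 Ω
X_C = 1/(ωC) = 3590 Ω
Parallel: admittances add. Y = 1/R + 1/(jωL) + jωC
Y = (0.000299 − j0.000684) S
|Y| = 0.000747 S → |Z| = 1/|Y| = 1340 Ω, ∠Z = −∠Y = 66.4°

1340 Ω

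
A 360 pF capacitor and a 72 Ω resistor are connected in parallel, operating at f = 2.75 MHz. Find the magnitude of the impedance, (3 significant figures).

ω = 2πf = 1.728e+07 rad/s
X_C = 1/(ωC) = 161 Ω
Parallel: admittances add. Y = 1/R + jωC
Y = (0.0139 + j0.00622) S
|Y| = 0.0152 S → |Z| = 1/|Y| = 65.7 Ω, ∠Z = −∠Y = -24.1°

65.7 Ω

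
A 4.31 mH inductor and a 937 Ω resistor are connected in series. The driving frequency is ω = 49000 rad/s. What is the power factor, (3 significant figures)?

0.976

X_L = ωL = 211 Ω
Z = 937 + j211 Ω
|Z| = √(937² + 211²) = 961 Ω
∠Z = arctan(211/937) = 12.7°
cos φ = cos(12.7°) = 0.976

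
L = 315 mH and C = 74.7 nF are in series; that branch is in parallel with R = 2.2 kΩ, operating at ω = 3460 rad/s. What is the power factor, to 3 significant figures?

0.784

X_L = ωL = 1090 Ω
X_C = 1/(ωC) = 3870 Ω
Branch 1: Z₁ = R = 2200 Ω
Branch 2 (series LC): Z₂ = j(X_L − X_C) = −j2780 Ω
Parallel: Z = Z₁Z₂/(Z₁+Z₂), |Z| = 1720 Ω, ∠Z = -38.4°
cos φ = cos(-38.4°) = 0.784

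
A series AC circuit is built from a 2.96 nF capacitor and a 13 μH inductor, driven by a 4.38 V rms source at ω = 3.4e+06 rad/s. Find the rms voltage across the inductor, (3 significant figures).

3.51 V

X_L = ωL = 44.2 Ω
X_C = 1/(ωC) = 99.4 Ω
Net reactance X = X_L − X_C = -55.2 Ω
Z = − j55.2 Ω
|Z| = √(0² + 55.2²) = 55.2 Ω
I = V/|Z| = 79.4 mA
V_L = I·|Z_L| = 0.0794 × 44.2 = 3.51 V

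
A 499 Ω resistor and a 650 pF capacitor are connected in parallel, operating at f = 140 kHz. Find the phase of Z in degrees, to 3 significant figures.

-15.9°

ω = 2πf = 879600 rad/s
X_C = 1/(ωC) = 1750 Ω
Parallel: admittances add. Y = 1/R + jωC
Y = (0.00200 + j0.000572) S
|Y| = 0.00208 S → |Z| = 1/|Y| = 480 Ω, ∠Z = −∠Y = -15.9°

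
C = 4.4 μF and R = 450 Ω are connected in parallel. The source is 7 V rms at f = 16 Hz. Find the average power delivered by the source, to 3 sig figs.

ω = 2πf = 100.5 rad/s
X_C = 1/(ωC) = 2260 Ω
Parallel: admittances add. Y = 1/R + jωC
Y = (0.00222 + j0.000442) S
|Y| = 0.00227 S → |Z| = 1/|Y| = 441 Ω, ∠Z = −∠Y = -11.3°
I = V/|Z| = 15.9 mA
P = VI cos φ = 7 × 0.0159 × cos(-11.3°) = 109 mW

109 mW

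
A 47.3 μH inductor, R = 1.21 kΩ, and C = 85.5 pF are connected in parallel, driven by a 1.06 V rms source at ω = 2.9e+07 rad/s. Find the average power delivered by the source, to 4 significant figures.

X_L = ωL = 1372 Ω
X_C = 1/(ωC) = 403.3 Ω
Parallel: admittances add. Y = 1/R + 1/(jωL) + jωC
Y = (0.0008264 + j0.001750) S
|Y| = 0.001936 S → |Z| = 1/|Y| = 516.6 Ω, ∠Z = −∠Y = -64.73°
I = V/|Z| = 2.052 mA
P = VI cos φ = 1.06 × 0.002052 × cos(-64.73°) = 928.6 μW

928.6 μW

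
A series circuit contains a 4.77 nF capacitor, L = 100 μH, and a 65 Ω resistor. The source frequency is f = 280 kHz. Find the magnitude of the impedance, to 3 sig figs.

86.3 Ω

ω = 2πf = 1.759e+06 rad/s
X_L = ωL = 176 Ω
X_C = 1/(ωC) = 119 Ω
Net reactance X = X_L − X_C = 56.8 Ω
Z = 65.0 + j56.8 Ω
|Z| = √(65.0² + 56.8²) = 86.3 Ω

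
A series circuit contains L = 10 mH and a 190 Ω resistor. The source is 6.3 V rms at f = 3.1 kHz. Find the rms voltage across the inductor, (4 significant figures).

4.510 V

ω = 2πf = 19480 rad/s
X_L = ωL = 194.8 Ω
Z = 190.0 + j194.8 Ω
|Z| = √(190.0² + 194.8²) = 272.1 Ω
I = V/|Z| = 23.15 mA
V_L = I·|Z_L| = 0.02315 × 194.8 = 4.510 V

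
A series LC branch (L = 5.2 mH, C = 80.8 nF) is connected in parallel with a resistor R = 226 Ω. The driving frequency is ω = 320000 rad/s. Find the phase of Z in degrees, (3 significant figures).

7.92°

X_L = ωL = 1660 Ω
X_C = 1/(ωC) = 38.7 Ω
Branch 1: Z₁ = R = 226 Ω
Branch 2 (series LC): Z₂ = j(X_L − X_C) = j1630 Ω
Parallel: Z = Z₁Z₂/(Z₁+Z₂), |Z| = 224 Ω, ∠Z = 7.92°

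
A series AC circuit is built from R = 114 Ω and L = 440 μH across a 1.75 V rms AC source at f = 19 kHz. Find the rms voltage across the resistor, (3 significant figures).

1.59 V

ω = 2πf = 119400 rad/s
X_L = ωL = 52.5 Ω
Z = 114 + j52.5 Ω
|Z| = √(114² + 52.5²) = 126 Ω
I = V/|Z| = 13.9 mA
V_R = I·|Z_R| = 0.0139 × 114 = 1.59 V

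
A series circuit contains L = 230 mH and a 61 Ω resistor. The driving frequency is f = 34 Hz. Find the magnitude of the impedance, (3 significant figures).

78.3 Ω

ω = 2πf = 213.6 rad/s
X_L = ωL = 49.1 Ω
Z = 61.0 + j49.1 Ω
|Z| = √(61.0² + 49.1²) = 78.3 Ω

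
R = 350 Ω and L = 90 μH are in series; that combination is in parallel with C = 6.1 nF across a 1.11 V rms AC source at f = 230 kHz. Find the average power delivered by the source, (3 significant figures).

ω = 2πf = 1.445e+06 rad/s
X_L = ωL = 130 Ω
X_C = 1/(ωC) = 113 Ω
Branch 1 (R+jX_L): Z₁ = 350 + j130 Ω, |Z₁| = 373 Ω
Branch 2 (−jX_C): Z₂ = −j113 Ω
Parallel: Z = Z₁Z₂/(Z₁+Z₂), |Z| = 121 Ω, ∠Z = -72.3°
I = V/|Z| = 9.18 mA
P = VI cos φ = 1.11 × 0.00918 × cos(-72.3°) = 3.09 mW

3.09 mW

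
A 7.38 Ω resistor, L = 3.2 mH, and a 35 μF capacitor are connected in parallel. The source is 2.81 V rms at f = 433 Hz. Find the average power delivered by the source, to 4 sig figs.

1.070 W

ω = 2πf = 2721 rad/s
X_L = ωL = 8.706 Ω
X_C = 1/(ωC) = 10.50 Ω
Parallel: admittances add. Y = 1/R + 1/(jωL) + jωC
Y = (0.1355 − j0.01964) S
|Y| = 0.1369 S → |Z| = 1/|Y| = 7.304 Ω, ∠Z = −∠Y = 8.248°
I = V/|Z| = 384.7 mA
P = VI cos φ = 2.81 × 0.3847 × cos(8.248°) = 1.070 W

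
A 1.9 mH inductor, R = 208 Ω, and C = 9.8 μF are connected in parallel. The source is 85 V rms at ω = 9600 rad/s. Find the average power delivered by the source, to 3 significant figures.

X_L = ωL = 18.2 Ω
X_C = 1/(ωC) = 10.6 Ω
Parallel: admittances add. Y = 1/R + 1/(jωL) + jωC
Y = (0.00481 + j0.0393) S
|Y| = 0.0395 S → |Z| = 1/|Y| = 25.3 Ω, ∠Z = −∠Y = -83.0°
I = V/|Z| = 3.36 A
P = VI cos φ = 85 × 3.36 × cos(-83.0°) = 34.7 W

34.7 W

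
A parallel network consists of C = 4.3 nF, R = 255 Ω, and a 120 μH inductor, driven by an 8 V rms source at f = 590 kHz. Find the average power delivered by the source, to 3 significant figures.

251 mW

ω = 2πf = 3.707e+06 rad/s
X_L = ωL = 445 Ω
X_C = 1/(ωC) = 62.7 Ω
Parallel: admittances add. Y = 1/R + 1/(jωL) + jωC
Y = (0.00392 + j0.0137) S
|Y| = 0.0142 S → |Z| = 1/|Y| = 70.2 Ω, ∠Z = −∠Y = -74.0°
I = V/|Z| = 114 mA
P = VI cos φ = 8 × 0.114 × cos(-74.0°) = 251 mW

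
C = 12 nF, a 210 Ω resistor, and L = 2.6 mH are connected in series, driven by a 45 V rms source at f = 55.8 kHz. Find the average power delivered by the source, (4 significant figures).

ω = 2πf = 350600 rad/s
X_L = ωL = 911.6 Ω
X_C = 1/(ωC) = 237.7 Ω
Net reactance X = X_L − X_C = 673.9 Ω
Z = 210.0 + j673.9 Ω
|Z| = √(210.0² + 673.9²) = 705.8 Ω
∠Z = arctan(673.9/210.0) = 72.69°
I = V/|Z| = 63.75 mA
P = VI cos φ = 45 × 0.06375 × cos(72.69°) = 853.6 mW

853.6 mW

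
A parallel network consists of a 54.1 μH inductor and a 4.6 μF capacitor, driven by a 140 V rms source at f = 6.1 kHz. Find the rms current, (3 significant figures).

ω = 2πf = 38330 rad/s
X_L = ωL = 2.07 Ω
X_C = 1/(ωC) = 5.67 Ω
Parallel: admittances add. Y = 1/(jωL) + jωC
Y = (0 − j0.306) S
|Y| = 0.306 S → |Z| = 1/|Y| = 3.27 Ω, ∠Z = −∠Y = 90.0°
I = V/|Z| = 140/3.27 = 42.8 A

42.8 A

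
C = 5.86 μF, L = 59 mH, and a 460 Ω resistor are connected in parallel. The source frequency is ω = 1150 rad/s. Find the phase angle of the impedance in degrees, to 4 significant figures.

X_L = ωL = 67.85 Ω
X_C = 1/(ωC) = 148.4 Ω
Parallel: admittances add. Y = 1/R + 1/(jωL) + jωC
Y = (0.002174 − j0.007999) S
|Y| = 0.008290 S → |Z| = 1/|Y| = 120.6 Ω, ∠Z = −∠Y = 74.80°

74.80°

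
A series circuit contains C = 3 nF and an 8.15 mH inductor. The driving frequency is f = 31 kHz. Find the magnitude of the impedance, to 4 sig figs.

123.9 Ω

ω = 2πf = 194800 rad/s
X_L = ωL = 1587 Ω
X_C = 1/(ωC) = 1711 Ω
Net reactance X = X_L − X_C = -123.9 Ω
Z = − j123.9 Ω
|Z| = √(0² + 123.9²) = 123.9 Ω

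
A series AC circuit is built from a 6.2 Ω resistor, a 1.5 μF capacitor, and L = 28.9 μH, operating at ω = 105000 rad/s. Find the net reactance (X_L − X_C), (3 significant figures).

X_L = ωL = 3.03 Ω
X_C = 1/(ωC) = 6.35 Ω
X = 3.03 − 6.35 = -3.31 Ω

-3.31 Ω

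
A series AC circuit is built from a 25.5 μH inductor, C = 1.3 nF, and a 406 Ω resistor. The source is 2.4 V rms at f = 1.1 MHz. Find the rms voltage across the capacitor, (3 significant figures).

0.650 V

ω = 2πf = 6.912e+06 rad/s
X_L = ωL = 176 Ω
X_C = 1/(ωC) = 111 Ω
Net reactance X = X_L − X_C = 64.9 Ω
Z = 406 + j64.9 Ω
|Z| = √(406² + 64.9²) = 411 Ω
I = V/|Z| = 5.84 mA
V_C = I·|Z_C| = 0.00584 × 111 = 0.650 V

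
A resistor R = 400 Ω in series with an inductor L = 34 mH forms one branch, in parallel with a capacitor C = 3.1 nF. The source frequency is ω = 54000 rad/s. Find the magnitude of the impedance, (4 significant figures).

2700 Ω

X_L = ωL = 1836 Ω
X_C = 1/(ωC) = 5974 Ω
Branch 1 (R+jX_L): Z₁ = 400.0 + j1836 Ω, |Z₁| = 1879 Ω
Branch 2 (−jX_C): Z₂ = −j5974 Ω
Parallel: Z = Z₁Z₂/(Z₁+Z₂), |Z| = 2700 Ω, ∠Z = 72.19°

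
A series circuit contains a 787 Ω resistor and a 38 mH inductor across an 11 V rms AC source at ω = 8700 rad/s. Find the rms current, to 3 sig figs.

X_L = ωL = 331 Ω
Z = 787 + j331 Ω
|Z| = √(787² + 331²) = 854 Ω
I = V/|Z| = 11/854 = 12.9 mA

12.9 mA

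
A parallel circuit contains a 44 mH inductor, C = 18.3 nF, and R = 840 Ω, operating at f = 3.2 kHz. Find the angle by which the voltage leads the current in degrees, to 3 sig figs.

32.6°

ω = 2πf = 20110 rad/s
X_L = ωL = 885 Ω
X_C = 1/(ωC) = 2720 Ω
Parallel: admittances add. Y = 1/R + 1/(jωL) + jωC
Y = (0.00119 − j0.000762) S
|Y| = 0.00141 S → |Z| = 1/|Y| = 707 Ω, ∠Z = −∠Y = 32.6°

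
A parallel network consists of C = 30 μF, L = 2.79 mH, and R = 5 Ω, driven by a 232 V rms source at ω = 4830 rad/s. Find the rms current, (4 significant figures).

X_L = ωL = 13.48 Ω
X_C = 1/(ωC) = 6.901 Ω
Parallel: admittances add. Y = 1/R + 1/(jωL) + jωC
Y = (0.2000 + j0.07069) S
|Y| = 0.2121 S → |Z| = 1/|Y| = 4.714 Ω, ∠Z = −∠Y = -19.47°
I = V/|Z| = 232/4.714 = 49.21 A

49.21 A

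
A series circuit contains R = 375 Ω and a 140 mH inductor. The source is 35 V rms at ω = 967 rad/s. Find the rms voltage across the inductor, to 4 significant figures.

11.88 V

X_L = ωL = 135.4 Ω
Z = 375.0 + j135.4 Ω
|Z| = √(375.0² + 135.4²) = 398.7 Ω
I = V/|Z| = 87.79 mA
V_L = I·|Z_L| = 0.08779 × 135.4 = 11.88 V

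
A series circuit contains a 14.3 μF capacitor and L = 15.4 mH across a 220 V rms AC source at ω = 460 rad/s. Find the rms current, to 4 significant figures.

1.518 A

X_L = ωL = 7.084 Ω
X_C = 1/(ωC) = 152.0 Ω
Net reactance X = X_L − X_C = -144.9 Ω
Z = − j144.9 Ω
|Z| = √(0² + 144.9²) = 144.9 Ω
I = V/|Z| = 220/144.9 = 1.518 A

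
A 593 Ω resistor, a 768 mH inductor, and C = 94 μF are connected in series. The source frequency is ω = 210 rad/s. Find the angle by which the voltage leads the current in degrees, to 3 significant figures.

10.6°

X_L = ωL = 161 Ω
X_C = 1/(ωC) = 50.7 Ω
Net reactance X = X_L − X_C = 111 Ω
Z = 593 + j111 Ω
|Z| = √(593² + 111²) = 603 Ω
∠Z = arctan(111/593) = 10.6°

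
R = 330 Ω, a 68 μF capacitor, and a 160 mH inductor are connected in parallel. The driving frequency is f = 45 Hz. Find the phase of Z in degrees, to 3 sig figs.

ω = 2πf = 282.7 rad/s
X_L = ωL = 45.2 Ω
X_C = 1/(ωC) = 52.0 Ω
Parallel: admittances add. Y = 1/R + 1/(jωL) + jωC
Y = (0.00303 − j0.00288) S
|Y| = 0.00418 S → |Z| = 1/|Y| = 239 Ω, ∠Z = −∠Y = 43.5°

43.5°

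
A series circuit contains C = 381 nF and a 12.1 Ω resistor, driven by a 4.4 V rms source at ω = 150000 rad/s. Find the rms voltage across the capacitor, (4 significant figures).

X_C = 1/(ωC) = 17.50 Ω
Z = 12.10 − j17.50 Ω
|Z| = √(12.10² + 17.50²) = 21.27 Ω
I = V/|Z| = 206.8 mA
V_C = I·|Z_C| = 0.2068 × 17.50 = 3.619 V

3.619 V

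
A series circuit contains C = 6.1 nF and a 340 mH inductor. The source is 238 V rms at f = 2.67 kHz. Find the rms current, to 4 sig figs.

58.51 mA

ω = 2πf = 16780 rad/s
X_L = ωL = 5704 Ω
X_C = 1/(ωC) = 9772 Ω
Net reactance X = X_L − X_C = -4068 Ω
Z = − j4068 Ω
|Z| = √(0² + 4068²) = 4068 Ω
I = V/|Z| = 238/4068 = 58.51 mA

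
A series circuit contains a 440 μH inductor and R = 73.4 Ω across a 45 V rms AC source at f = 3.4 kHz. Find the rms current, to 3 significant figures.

ω = 2πf = 21360 rad/s
X_L = ωL = 9.40 Ω
Z = 73.4 + j9.40 Ω
|Z| = √(73.4² + 9.40²) = 74.0 Ω
I = V/|Z| = 45/74.0 = 608 mA

608 mA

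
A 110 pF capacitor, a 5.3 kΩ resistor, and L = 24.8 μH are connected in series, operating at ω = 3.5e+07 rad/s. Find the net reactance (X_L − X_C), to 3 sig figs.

X_L = ωL = 868 Ω
X_C = 1/(ωC) = 260 Ω
X = 868 − 260 = 608 Ω

608 Ω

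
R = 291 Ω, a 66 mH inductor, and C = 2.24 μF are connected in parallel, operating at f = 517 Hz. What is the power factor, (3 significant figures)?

ω = 2πf = 3248 rad/s
X_L = ωL = 214 Ω
X_C = 1/(ωC) = 137 Ω
Parallel: admittances add. Y = 1/R + 1/(jωL) + jωC
Y = (0.00344 + j0.00261) S
|Y| = 0.00432 S → |Z| = 1/|Y| = 232 Ω, ∠Z = −∠Y = -37.2°
cos φ = cos(-37.2°) = 0.796

0.796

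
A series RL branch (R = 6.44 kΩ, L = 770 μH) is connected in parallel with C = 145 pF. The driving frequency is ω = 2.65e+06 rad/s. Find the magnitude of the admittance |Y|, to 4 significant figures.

367.7 μS

X_L = ωL = 2040 Ω
X_C = 1/(ωC) = 2602 Ω
Branch 1 (R+jX_L): Z₁ = 6440 + j2040 Ω, |Z₁| = 6756 Ω
Branch 2 (−jX_C): Z₂ = −j2602 Ω
Parallel: Z = Z₁Z₂/(Z₁+Z₂), |Z| = 2720 Ω, ∠Z = -67.43°
|Y| = 1/|Z| = 367.7 μS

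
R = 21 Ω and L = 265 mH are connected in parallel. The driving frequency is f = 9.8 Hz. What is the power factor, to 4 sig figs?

0.6136

ω = 2πf = 61.58 rad/s
X_L = ωL = 16.32 Ω
Parallel: admittances add. Y = 1/R + 1/(jωL)
Y = (0.04762 − j0.06128) S
|Y| = 0.07761 S → |Z| = 1/|Y| = 12.88 Ω, ∠Z = −∠Y = 52.15°
cos φ = cos(52.15°) = 0.6136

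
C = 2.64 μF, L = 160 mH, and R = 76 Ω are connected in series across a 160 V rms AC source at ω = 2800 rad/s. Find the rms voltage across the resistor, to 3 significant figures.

X_L = ωL = 448 Ω
X_C = 1/(ωC) = 135 Ω
Net reactance X = X_L − X_C = 313 Ω
Z = 76.0 + j313 Ω
|Z| = √(76.0² + 313²) = 322 Ω
I = V/|Z| = 497 mA
V_R = I·|Z_R| = 0.497 × 76.0 = 37.8 V

37.8 V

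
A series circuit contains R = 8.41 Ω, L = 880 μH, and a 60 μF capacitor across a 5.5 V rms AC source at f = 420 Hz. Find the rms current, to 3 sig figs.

591 mA

ω = 2πf = 2639 rad/s
X_L = ωL = 2.32 Ω
X_C = 1/(ωC) = 6.32 Ω
Net reactance X = X_L − X_C = -3.99 Ω
Z = 8.41 − j3.99 Ω
|Z| = √(8.41² + 3.99²) = 9.31 Ω
I = V/|Z| = 5.5/9.31 = 591 mA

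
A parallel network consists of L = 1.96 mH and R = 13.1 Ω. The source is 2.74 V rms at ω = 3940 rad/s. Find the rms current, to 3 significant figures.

412 mA

X_L = ωL = 7.72 Ω
Parallel: admittances add. Y = 1/R + 1/(jωL)
Y = (0.0763 − j0.129) S
|Y| = 0.150 S → |Z| = 1/|Y| = 6.65 Ω, ∠Z = −∠Y = 59.5°
I = V/|Z| = 2.74/6.65 = 412 mA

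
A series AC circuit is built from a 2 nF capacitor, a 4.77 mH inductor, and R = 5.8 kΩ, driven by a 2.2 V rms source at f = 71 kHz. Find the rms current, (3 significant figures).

374 μA

ω = 2πf = 446100 rad/s
X_L = ωL = 2130 Ω
X_C = 1/(ωC) = 1120 Ω
Net reactance X = X_L − X_C = 1010 Ω
Z = 5800 + j1010 Ω
|Z| = √(5800² + 1010²) = 5890 Ω
I = V/|Z| = 2.2/5890 = 374 μA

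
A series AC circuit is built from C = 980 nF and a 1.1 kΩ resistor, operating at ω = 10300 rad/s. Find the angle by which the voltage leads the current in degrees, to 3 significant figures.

X_C = 1/(ωC) = 99.1 Ω
Z = 1100 − j99.1 Ω
|Z| = √(1100² + 99.1²) = 1100 Ω
∠Z = arctan(-99.1/1100) = -5.15°

-5.15°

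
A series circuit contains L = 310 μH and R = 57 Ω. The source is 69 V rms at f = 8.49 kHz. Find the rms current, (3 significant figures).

1.16 A

ω = 2πf = 53340 rad/s
X_L = ωL = 16.5 Ω
Z = 57.0 + j16.5 Ω
|Z| = √(57.0² + 16.5²) = 59.4 Ω
I = V/|Z| = 69/59.4 = 1.16 A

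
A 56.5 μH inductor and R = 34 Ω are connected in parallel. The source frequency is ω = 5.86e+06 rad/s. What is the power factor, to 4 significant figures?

X_L = ωL = 331.1 Ω
Parallel: admittances add. Y = 1/R + 1/(jωL)
Y = (0.02941 − j0.003020) S
|Y| = 0.02957 S → |Z| = 1/|Y| = 33.82 Ω, ∠Z = −∠Y = 5.863°
cos φ = cos(5.863°) = 0.9948

0.9948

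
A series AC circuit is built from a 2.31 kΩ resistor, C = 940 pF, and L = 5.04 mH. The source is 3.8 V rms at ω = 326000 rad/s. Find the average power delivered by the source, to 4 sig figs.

X_L = ωL = 1643 Ω
X_C = 1/(ωC) = 3263 Ω
Net reactance X = X_L − X_C = -1620 Ω
Z = 2310 − j1620 Ω
|Z| = √(2310² + 1620²) = 2822 Ω
∠Z = arctan(-1620/2310) = -35.05°
I = V/|Z| = 1.347 mA
P = VI cos φ = 3.8 × 0.001347 × cos(-35.05°) = 4.190 mW

4.190 mW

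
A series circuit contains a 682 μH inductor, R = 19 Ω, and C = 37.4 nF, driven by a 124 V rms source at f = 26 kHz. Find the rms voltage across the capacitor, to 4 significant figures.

365.0 V

ω = 2πf = 163400 rad/s
X_L = ωL = 111.4 Ω
X_C = 1/(ωC) = 163.7 Ω
Net reactance X = X_L − X_C = -52.26 Ω
Z = 19.00 − j52.26 Ω
|Z| = √(19.00² + 52.26²) = 55.61 Ω
I = V/|Z| = 2.230 A
V_C = I·|Z_C| = 2.230 × 163.7 = 365.0 V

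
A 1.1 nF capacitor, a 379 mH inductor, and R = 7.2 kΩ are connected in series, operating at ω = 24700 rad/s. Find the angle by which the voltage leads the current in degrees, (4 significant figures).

X_L = ωL = 9361 Ω
X_C = 1/(ωC) = 36810 Ω
Net reactance X = X_L − X_C = -27440 Ω
Z = 7200 − j27440 Ω
|Z| = √(7200² + 27440²) = 28370 Ω
∠Z = arctan(-27440/7200) = -75.30°

-75.30°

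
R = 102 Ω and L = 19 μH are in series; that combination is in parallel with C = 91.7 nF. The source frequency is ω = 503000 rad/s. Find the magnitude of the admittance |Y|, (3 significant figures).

X_L = ωL = 9.56 Ω
X_C = 1/(ωC) = 21.7 Ω
Branch 1 (R+jX_L): Z₁ = 102 + j9.56 Ω, |Z₁| = 102 Ω
Branch 2 (−jX_C): Z₂ = −j21.7 Ω
Parallel: Z = Z₁Z₂/(Z₁+Z₂), |Z| = 21.6 Ω, ∠Z = -77.9°
|Y| = 1/|Z| = 46.2 mS

46.2 mS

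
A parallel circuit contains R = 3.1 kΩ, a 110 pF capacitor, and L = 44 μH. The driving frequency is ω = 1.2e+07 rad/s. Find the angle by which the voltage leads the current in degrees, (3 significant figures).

X_L = ωL = 528 Ω
X_C = 1/(ωC) = 758 Ω
Parallel: admittances add. Y = 1/R + 1/(jωL) + jωC
Y = (0.000323 − j0.000574) S
|Y| = 0.000658 S → |Z| = 1/|Y| = 1520 Ω, ∠Z = −∠Y = 60.7°

60.7°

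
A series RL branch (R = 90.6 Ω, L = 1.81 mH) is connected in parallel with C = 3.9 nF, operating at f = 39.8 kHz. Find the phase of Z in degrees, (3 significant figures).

ω = 2πf = 250100 rad/s
X_L = ωL = 453 Ω
X_C = 1/(ωC) = 1030 Ω
Branch 1 (R+jX_L): Z₁ = 90.6 + j453 Ω, |Z₁| = 462 Ω
Branch 2 (−jX_C): Z₂ = −j1030 Ω
Parallel: Z = Z₁Z₂/(Z₁+Z₂), |Z| = 816 Ω, ∠Z = 69.7°

69.7°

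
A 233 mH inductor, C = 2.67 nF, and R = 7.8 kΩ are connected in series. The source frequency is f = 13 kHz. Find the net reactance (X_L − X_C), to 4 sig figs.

14450 Ω

ω = 2πf = 81680 rad/s
X_L = ωL = 19030 Ω
X_C = 1/(ωC) = 4585 Ω
X = 19030 − 4585 = 14450 Ω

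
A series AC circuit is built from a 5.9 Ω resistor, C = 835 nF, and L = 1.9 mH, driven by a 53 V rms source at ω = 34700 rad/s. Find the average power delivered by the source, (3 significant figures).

X_L = ωL = 65.9 Ω
X_C = 1/(ωC) = 34.5 Ω
Net reactance X = X_L − X_C = 31.4 Ω
Z = 5.90 + j31.4 Ω
|Z| = √(5.90² + 31.4²) = 32.0 Ω
∠Z = arctan(31.4/5.90) = 79.4°
I = V/|Z| = 1.66 A
P = VI cos φ = 53 × 1.66 × cos(79.4°) = 16.2 W

16.2 W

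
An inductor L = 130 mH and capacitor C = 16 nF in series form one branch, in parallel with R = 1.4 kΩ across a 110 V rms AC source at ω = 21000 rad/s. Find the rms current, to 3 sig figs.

X_L = ωL = 2730 Ω
X_C = 1/(ωC) = 2980 Ω
Branch 1: Z₁ = R = 1400 Ω
Branch 2 (series LC): Z₂ = j(X_L − X_C) = −j246 Ω
Parallel: Z = Z₁Z₂/(Z₁+Z₂), |Z| = 242 Ω, ∠Z = -80.0°
I = V/|Z| = 110/242 = 454 mA

454 mA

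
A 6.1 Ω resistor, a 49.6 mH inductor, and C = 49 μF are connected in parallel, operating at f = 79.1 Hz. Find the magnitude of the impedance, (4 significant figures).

ω = 2πf = 497.0 rad/s
X_L = ωL = 24.65 Ω
X_C = 1/(ωC) = 41.06 Ω
Parallel: admittances add. Y = 1/R + 1/(jωL) + jωC
Y = (0.1639 − j0.01621) S
|Y| = 0.1647 S → |Z| = 1/|Y| = 6.070 Ω, ∠Z = −∠Y = 5.648°

6.070 Ω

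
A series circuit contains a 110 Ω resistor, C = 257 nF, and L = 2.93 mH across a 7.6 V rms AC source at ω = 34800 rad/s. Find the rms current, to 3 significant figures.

X_L = ωL = 102 Ω
X_C = 1/(ωC) = 112 Ω
Net reactance X = X_L − X_C = -9.85 Ω
Z = 110 − j9.85 Ω
|Z| = √(110² + 9.85²) = 110 Ω
I = V/|Z| = 7.6/110 = 68.8 mA

68.8 mA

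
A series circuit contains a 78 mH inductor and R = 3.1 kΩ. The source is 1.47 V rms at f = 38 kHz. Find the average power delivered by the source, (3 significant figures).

18.8 μW

ω = 2πf = 238800 rad/s
X_L = ωL = 18600 Ω
Z = 3100 + j18600 Ω
|Z| = √(3100² + 18600²) = 18900 Ω
∠Z = arctan(18600/3100) = 80.5°
I = V/|Z| = 77.9 μA
P = VI cos φ = 1.47 × 7.79e-05 × cos(80.5°) = 18.8 μW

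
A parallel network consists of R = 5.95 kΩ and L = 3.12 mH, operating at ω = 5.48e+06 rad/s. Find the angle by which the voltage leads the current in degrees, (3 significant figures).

X_L = ωL = 17100 Ω
Parallel: admittances add. Y = 1/R + 1/(jωL)
Y = (0.000168 − j5.85e-05) S
|Y| = 0.000178 S → |Z| = 1/|Y| = 5620 Ω, ∠Z = −∠Y = 19.2°

19.2°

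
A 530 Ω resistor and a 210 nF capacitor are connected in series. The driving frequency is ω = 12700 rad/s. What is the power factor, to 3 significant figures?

X_C = 1/(ωC) = 375 Ω
Z = 530 − j375 Ω
|Z| = √(530² + 375²) = 649 Ω
∠Z = arctan(-375/530) = -35.3°
cos φ = cos(-35.3°) = 0.816

0.816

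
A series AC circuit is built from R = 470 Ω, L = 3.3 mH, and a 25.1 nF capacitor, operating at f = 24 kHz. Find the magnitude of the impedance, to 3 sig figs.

ω = 2πf = 150800 rad/s
X_L = ωL = 498 Ω
X_C = 1/(ωC) = 264 Ω
Net reactance X = X_L − X_C = 233 Ω
Z = 470 + j233 Ω
|Z| = √(470² + 233²) = 525 Ω

525 Ω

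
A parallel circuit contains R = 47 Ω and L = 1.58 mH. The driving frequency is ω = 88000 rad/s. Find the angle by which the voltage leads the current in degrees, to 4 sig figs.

18.68°

X_L = ωL = 139.0 Ω
Parallel: admittances add. Y = 1/R + 1/(jωL)
Y = (0.02128 − j0.007192) S
|Y| = 0.02246 S → |Z| = 1/|Y| = 44.52 Ω, ∠Z = −∠Y = 18.68°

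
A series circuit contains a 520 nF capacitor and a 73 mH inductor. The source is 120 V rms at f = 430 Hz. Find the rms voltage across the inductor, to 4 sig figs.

ω = 2πf = 2702 rad/s
X_L = ωL = 197.2 Ω
X_C = 1/(ωC) = 711.8 Ω
Net reactance X = X_L − X_C = -514.6 Ω
Z = − j514.6 Ω
|Z| = √(0² + 514.6²) = 514.6 Ω
I = V/|Z| = 233.2 mA
V_L = I·|Z_L| = 0.2332 × 197.2 = 46.00 V

46.00 V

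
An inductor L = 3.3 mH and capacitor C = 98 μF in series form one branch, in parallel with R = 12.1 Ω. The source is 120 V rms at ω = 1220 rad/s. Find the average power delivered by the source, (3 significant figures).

X_L = ωL = 4.03 Ω
X_C = 1/(ωC) = 8.36 Ω
Branch 1: Z₁ = R = 12.1 Ω
Branch 2 (series LC): Z₂ = j(X_L − X_C) = −j4.34 Ω
Parallel: Z = Z₁Z₂/(Z₁+Z₂), |Z| = 4.08 Ω, ∠Z = -70.3°
I = V/|Z| = 29.4 A
P = VI cos φ = 120 × 29.4 × cos(-70.3°) = 1.19 kW

1.19 kW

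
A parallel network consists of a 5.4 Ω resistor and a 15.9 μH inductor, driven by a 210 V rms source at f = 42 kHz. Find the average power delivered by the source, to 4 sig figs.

8.167 kW

ω = 2πf = 263900 rad/s
X_L = ωL = 4.196 Ω
Parallel: admittances add. Y = 1/R + 1/(jωL)
Y = (0.1852 − j0.2383) S
|Y| = 0.3018 S → |Z| = 1/|Y| = 3.313 Ω, ∠Z = −∠Y = 52.15°
I = V/|Z| = 63.38 A
P = VI cos φ = 210 × 63.38 × cos(52.15°) = 8.167 kW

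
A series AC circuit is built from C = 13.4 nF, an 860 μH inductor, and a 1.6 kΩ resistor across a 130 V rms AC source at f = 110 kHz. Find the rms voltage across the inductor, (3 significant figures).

ω = 2πf = 691200 rad/s
X_L = ωL = 594 Ω
X_C = 1/(ωC) = 108 Ω
Net reactance X = X_L − X_C = 486 Ω
Z = 1600 + j486 Ω
|Z| = √(1600² + 486²) = 1670 Ω
I = V/|Z| = 77.7 mA
V_L = I·|Z_L| = 0.0777 × 594 = 46.2 V

46.2 V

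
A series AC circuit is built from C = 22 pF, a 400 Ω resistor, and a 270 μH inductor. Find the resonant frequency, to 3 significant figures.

ω₀ = 1/√(LC) = 1/√(0.00027 × 2.2e-11) = 1.297e+07 rad/s
f₀ = ω₀/(2π) = 2.07 MHz

2.07 MHz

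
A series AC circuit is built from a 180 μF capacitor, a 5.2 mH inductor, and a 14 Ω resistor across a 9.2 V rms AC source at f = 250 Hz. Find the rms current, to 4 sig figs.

ω = 2πf = 1571 rad/s
X_L = ωL = 8.168 Ω
X_C = 1/(ωC) = 3.537 Ω
Net reactance X = X_L − X_C = 4.631 Ω
Z = 14.00 + j4.631 Ω
|Z| = √(14.00² + 4.631²) = 14.75 Ω
I = V/|Z| = 9.2/14.75 = 623.9 mA

623.9 mA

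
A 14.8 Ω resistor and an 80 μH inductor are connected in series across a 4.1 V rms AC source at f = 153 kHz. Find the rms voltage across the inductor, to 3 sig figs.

ω = 2πf = 961300 rad/s
X_L = ωL = 76.9 Ω
Z = 14.8 + j76.9 Ω
|Z| = √(14.8² + 76.9²) = 78.3 Ω
I = V/|Z| = 52.4 mA
V_L = I·|Z_L| = 0.0524 × 76.9 = 4.03 V

4.03 V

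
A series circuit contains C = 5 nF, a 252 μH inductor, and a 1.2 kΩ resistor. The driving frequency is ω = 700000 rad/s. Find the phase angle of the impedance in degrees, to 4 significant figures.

-5.205°

X_L = ωL = 176.4 Ω
X_C = 1/(ωC) = 285.7 Ω
Net reactance X = X_L − X_C = -109.3 Ω
Z = 1200 − j109.3 Ω
|Z| = √(1200² + 109.3²) = 1205 Ω
∠Z = arctan(-109.3/1200) = -5.205°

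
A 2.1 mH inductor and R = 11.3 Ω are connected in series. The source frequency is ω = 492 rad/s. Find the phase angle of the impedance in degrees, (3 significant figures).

5.22°

X_L = ωL = 1.03 Ω
Z = 11.3 + j1.03 Ω
|Z| = √(11.3² + 1.03²) = 11.3 Ω
∠Z = arctan(1.03/11.3) = 5.22°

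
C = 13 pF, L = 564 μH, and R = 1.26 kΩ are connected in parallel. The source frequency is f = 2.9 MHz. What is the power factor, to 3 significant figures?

ω = 2πf = 1.822e+07 rad/s
X_L = ωL = 10300 Ω
X_C = 1/(ωC) = 4220 Ω
Parallel: admittances add. Y = 1/R + 1/(jωL) + jωC
Y = (0.000794 + j0.000140) S
|Y| = 0.000806 S → |Z| = 1/|Y| = 1240 Ω, ∠Z = −∠Y = -9.97°
cos φ = cos(-9.97°) = 0.985

0.985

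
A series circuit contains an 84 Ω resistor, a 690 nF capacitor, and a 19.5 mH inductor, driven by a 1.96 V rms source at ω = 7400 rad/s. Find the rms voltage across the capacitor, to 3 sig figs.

X_L = ωL = 144 Ω
X_C = 1/(ωC) = 196 Ω
Net reactance X = X_L − X_C = -51.5 Ω
Z = 84.0 − j51.5 Ω
|Z| = √(84.0² + 51.5²) = 98.6 Ω
I = V/|Z| = 19.9 mA
V_C = I·|Z_C| = 0.0199 × 196 = 3.89 V

3.89 V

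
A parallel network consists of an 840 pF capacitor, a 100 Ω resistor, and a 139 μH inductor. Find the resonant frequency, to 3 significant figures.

ω₀ = 1/√(LC) = 1/√(0.000139 × 8.4e-10) = 2.927e+06 rad/s
f₀ = ω₀/(2π) = 466 kHz

466 kHz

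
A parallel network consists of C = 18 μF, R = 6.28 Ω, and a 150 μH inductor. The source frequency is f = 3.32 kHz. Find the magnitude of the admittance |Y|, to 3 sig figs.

ω = 2πf = 20860 rad/s
X_L = ωL = 3.13 Ω
X_C = 1/(ωC) = 2.66 Ω
Parallel: admittances add. Y = 1/R + 1/(jωL) + jωC
Y = (0.159 + j0.0559) S
|Y| = 0.169 S → |Z| = 1/|Y| = 5.93 Ω, ∠Z = −∠Y = -19.3°

169 mS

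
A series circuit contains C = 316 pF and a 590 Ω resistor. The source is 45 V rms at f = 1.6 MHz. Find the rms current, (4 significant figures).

67.29 mA

ω = 2πf = 1.005e+07 rad/s
X_C = 1/(ωC) = 314.8 Ω
Z = 590.0 − j314.8 Ω
|Z| = √(590.0² + 314.8²) = 668.7 Ω
I = V/|Z| = 45/668.7 = 67.29 mA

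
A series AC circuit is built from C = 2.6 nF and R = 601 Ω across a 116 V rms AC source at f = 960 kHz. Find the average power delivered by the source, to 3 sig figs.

ω = 2πf = 6.032e+06 rad/s
X_C = 1/(ωC) = 63.8 Ω
Z = 601 − j63.8 Ω
|Z| = √(601² + 63.8²) = 604 Ω
∠Z = arctan(-63.8/601) = -6.06°
I = V/|Z| = 192 mA
P = VI cos φ = 116 × 0.192 × cos(-6.06°) = 22.1 W

22.1 W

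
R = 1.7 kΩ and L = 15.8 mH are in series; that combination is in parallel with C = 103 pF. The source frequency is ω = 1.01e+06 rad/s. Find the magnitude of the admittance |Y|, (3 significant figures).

X_L = ωL = 16000 Ω
X_C = 1/(ωC) = 9610 Ω
Branch 1 (R+jX_L): Z₁ = 1700 + j16000 Ω, |Z₁| = 16000 Ω
Branch 2 (−jX_C): Z₂ = −j9610 Ω
Parallel: Z = Z₁Z₂/(Z₁+Z₂), |Z| = 23500 Ω, ∠Z = -81.1°
|Y| = 1/|Z| = 42.6 μS

42.6 μS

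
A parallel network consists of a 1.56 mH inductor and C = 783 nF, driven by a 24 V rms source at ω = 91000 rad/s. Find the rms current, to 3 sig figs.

1.54 A

X_L = ωL = 142 Ω
X_C = 1/(ωC) = 14.0 Ω
Parallel: admittances add. Y = 1/(jωL) + jωC
Y = (0 + j0.0642) S
|Y| = 0.0642 S → |Z| = 1/|Y| = 15.6 Ω, ∠Z = −∠Y = -90.0°
I = V/|Z| = 24/15.6 = 1.54 A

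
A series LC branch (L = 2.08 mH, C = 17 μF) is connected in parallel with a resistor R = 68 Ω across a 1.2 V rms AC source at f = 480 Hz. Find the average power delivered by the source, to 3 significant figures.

21.2 mW

ω = 2πf = 3016 rad/s
X_L = ωL = 6.27 Ω
X_C = 1/(ωC) = 19.5 Ω
Branch 1: Z₁ = R = 68.0 Ω
Branch 2 (series LC): Z₂ = j(X_L − X_C) = −j13.2 Ω
Parallel: Z = Z₁Z₂/(Z₁+Z₂), |Z| = 13.0 Ω, ∠Z = -79.0°
I = V/|Z| = 92.4 mA
P = VI cos φ = 1.2 × 0.0924 × cos(-79.0°) = 21.2 mW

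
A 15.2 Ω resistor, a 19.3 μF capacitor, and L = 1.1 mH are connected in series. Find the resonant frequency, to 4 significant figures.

1.092 kHz

ω₀ = 1/√(LC) = 1/√(0.0011 × 1.93e-05) = 6863 rad/s
f₀ = ω₀/(2π) = 1.092 kHz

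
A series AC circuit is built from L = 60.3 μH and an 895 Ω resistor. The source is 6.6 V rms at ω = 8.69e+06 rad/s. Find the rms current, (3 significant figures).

X_L = ωL = 524 Ω
Z = 895 + j524 Ω
|Z| = √(895² + 524²) = 1040 Ω
I = V/|Z| = 6.6/1040 = 6.36 mA

6.36 mA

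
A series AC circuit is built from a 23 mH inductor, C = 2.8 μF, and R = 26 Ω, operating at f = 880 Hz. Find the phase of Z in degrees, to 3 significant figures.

ω = 2πf = 5529 rad/s
X_L = ωL = 127 Ω
X_C = 1/(ωC) = 64.6 Ω
Net reactance X = X_L − X_C = 62.6 Ω
Z = 26.0 + j62.6 Ω
|Z| = √(26.0² + 62.6²) = 67.8 Ω
∠Z = arctan(62.6/26.0) = 67.4°

67.4°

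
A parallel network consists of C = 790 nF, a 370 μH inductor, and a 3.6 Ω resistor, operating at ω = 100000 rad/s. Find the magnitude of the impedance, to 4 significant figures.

X_L = ωL = 37.00 Ω
X_C = 1/(ωC) = 12.66 Ω
Parallel: admittances add. Y = 1/R + 1/(jωL) + jωC
Y = (0.2778 + j0.05197) S
|Y| = 0.2826 S → |Z| = 1/|Y| = 3.539 Ω, ∠Z = −∠Y = -10.60°

3.539 Ω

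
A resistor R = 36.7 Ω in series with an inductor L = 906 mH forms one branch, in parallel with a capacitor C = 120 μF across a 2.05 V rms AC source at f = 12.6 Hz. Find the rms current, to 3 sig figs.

ω = 2πf = 79.17 rad/s
X_L = ωL = 71.7 Ω
X_C = 1/(ωC) = 105 Ω
Branch 1 (R+jX_L): Z₁ = 36.7 + j71.7 Ω, |Z₁| = 80.6 Ω
Branch 2 (−jX_C): Z₂ = −j105 Ω
Parallel: Z = Z₁Z₂/(Z₁+Z₂), |Z| = 171 Ω, ∠Z = 15.3°
I = V/|Z| = 2.05/171 = 12.0 mA

12.0 mA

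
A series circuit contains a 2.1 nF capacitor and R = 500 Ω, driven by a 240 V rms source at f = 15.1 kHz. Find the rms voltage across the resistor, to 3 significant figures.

ω = 2πf = 94880 rad/s
X_C = 1/(ωC) = 5020 Ω
Z = 500 − j5020 Ω
|Z| = √(500² + 5020²) = 5040 Ω
I = V/|Z| = 47.6 mA
V_R = I·|Z_R| = 0.0476 × 500 = 23.8 V

23.8 V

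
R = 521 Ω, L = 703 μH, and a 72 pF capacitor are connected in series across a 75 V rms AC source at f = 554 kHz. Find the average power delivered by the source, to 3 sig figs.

1.10 W

ω = 2πf = 3.481e+06 rad/s
X_L = ωL = 2450 Ω
X_C = 1/(ωC) = 3990 Ω
Net reactance X = X_L − X_C = -1540 Ω
Z = 521 − j1540 Ω
|Z| = √(521² + 1540²) = 1630 Ω
∠Z = arctan(-1540/521) = -71.3°
I = V/|Z| = 46.1 mA
P = VI cos φ = 75 × 0.0461 × cos(-71.3°) = 1.10 W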